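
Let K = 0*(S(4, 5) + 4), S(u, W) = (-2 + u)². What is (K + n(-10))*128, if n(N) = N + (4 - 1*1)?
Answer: -896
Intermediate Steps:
n(N) = 3 + N (n(N) = N + (4 - 1) = N + 3 = 3 + N)
K = 0 (K = 0*((-2 + 4)² + 4) = 0*(2² + 4) = 0*(4 + 4) = 0*8 = 0)
(K + n(-10))*128 = (0 + (3 - 10))*128 = (0 - 7)*128 = -7*128 = -896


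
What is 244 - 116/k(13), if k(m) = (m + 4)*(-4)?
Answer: 4177/17 ≈ 245.71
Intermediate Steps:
k(m) = -16 - 4*m (k(m) = (4 + m)*(-4) = -16 - 4*m)
244 - 116/k(13) = 244 - 116/(-16 - 4*13) = 244 - 116/(-16 - 52) = 244 - 116/(-68) = 244 - 116*(-1)/68 = 244 - 1*(-29/17) = 244 + 29/17 = 4177/17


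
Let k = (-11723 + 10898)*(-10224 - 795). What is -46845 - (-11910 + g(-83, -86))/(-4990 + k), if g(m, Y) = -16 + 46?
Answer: -85123780389/1817137 ≈ -46845.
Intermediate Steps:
k = 9090675 (k = -825*(-11019) = 9090675)
g(m, Y) = 30
-46845 - (-11910 + g(-83, -86))/(-4990 + k) = -46845 - (-11910 + 30)/(-4990 + 9090675) = -46845 - (-11880)/9085685 = -46845 - 1*(-2376/1817137) = -46845 + 2376/1817137 = -85123780389/1817137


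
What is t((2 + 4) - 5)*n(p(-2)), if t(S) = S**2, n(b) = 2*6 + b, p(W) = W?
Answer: 10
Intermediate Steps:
n(b) = 12 + b
t((2 + 4) - 5)*n(p(-2)) = ((2 + 4) - 5)**2*(12 - 2) = (6 - 5)**2*10 = 1**2*10 = 1*10 = 10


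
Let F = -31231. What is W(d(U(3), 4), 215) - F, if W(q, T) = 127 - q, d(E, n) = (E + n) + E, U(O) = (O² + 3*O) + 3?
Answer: 31312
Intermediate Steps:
U(O) = 3 + O² + 3*O
d(E, n) = n + 2*E
W(d(U(3), 4), 215) - F = (127 - (4 + 2*(3 + 3² + 3*3))) - 1*(-31231) = (127 - (4 + 2*(3 + 9 + 9))) + 31231 = (127 - (4 + 2*21)) + 31231 = (127 - (4 + 42)) + 31231 = (127 - 1*46) + 31231 = (127 - 46) + 31231 = 81 + 31231 = 31312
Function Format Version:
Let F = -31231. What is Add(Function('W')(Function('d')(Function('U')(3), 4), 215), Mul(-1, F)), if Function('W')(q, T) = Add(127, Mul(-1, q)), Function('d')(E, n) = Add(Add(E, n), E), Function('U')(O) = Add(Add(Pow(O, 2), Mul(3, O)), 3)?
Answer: 31312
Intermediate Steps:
Function('U')(O) = Add(3, Pow(O, 2), Mul(3, O))
Function('d')(E, n) = Add(n, Mul(2, E))
Add(Function('W')(Function('d')(Function('U')(3), 4), 215), Mul(-1, F)) = Add(Add(127, Mul(-1, Add(4, Mul(2, Add(3, Pow(3, 2), Mul(3, 3)))))), Mul(-1, -31231)) = Add(Add(127, Mul(-1, Add(4, Mul(2, Add(3, 9, 9))))), 31231) = Add(Add(127, Mul(-1, Add(4, Mul(2, 21)))), 31231) = Add(Add(127, Mul(-1, Add(4, 42))), 31231) = Add(Add(127, Mul(-1, 46)), 31231) = Add(Add(127, -46), 31231) = Add(81, 31231) = 31312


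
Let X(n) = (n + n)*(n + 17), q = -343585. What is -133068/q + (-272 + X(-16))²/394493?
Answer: 696257404/1120180805 ≈ 0.62156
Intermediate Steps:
X(n) = 2*n*(17 + n) (X(n) = (2*n)*(17 + n) = 2*n*(17 + n))
-133068/q + (-272 + X(-16))²/394493 = -133068/(-343585) + (-272 + 2*(-16)*(17 - 16))²/394493 = -133068*(-1/343585) + (-272 + 2*(-16)*1)²*(1/394493) = 133068/343585 + (-272 - 32)²*(1/394493) = 133068/343585 + (-304)²*(1/394493) = 133068/343585 + 92416*(1/394493) = 133068/343585 + 92416/394493 = 696257404/1120180805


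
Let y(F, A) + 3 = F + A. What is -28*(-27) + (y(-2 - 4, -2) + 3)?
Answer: 748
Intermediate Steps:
y(F, A) = -3 + A + F (y(F, A) = -3 + (F + A) = -3 + (A + F) = -3 + A + F)
-28*(-27) + (y(-2 - 4, -2) + 3) = -28*(-27) + ((-3 - 2 + (-2 - 4)) + 3) = 756 + ((-3 - 2 - 6) + 3) = 756 + (-11 + 3) = 756 - 8 = 748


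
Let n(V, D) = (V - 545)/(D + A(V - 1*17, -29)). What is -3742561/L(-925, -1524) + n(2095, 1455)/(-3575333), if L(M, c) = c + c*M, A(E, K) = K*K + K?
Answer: -30334506671664871/11413660643952336 ≈ -2.6577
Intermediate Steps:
A(E, K) = K + K**2 (A(E, K) = K**2 + K = K + K**2)
L(M, c) = c + M*c
n(V, D) = (-545 + V)/(812 + D) (n(V, D) = (V - 545)/(D - 29*(1 - 29)) = (-545 + V)/(D - 29*(-28)) = (-545 + V)/(D + 812) = (-545 + V)/(812 + D))
-3742561/L(-925, -1524) + n(2095, 1455)/(-3575333) = -3742561*(-1/(1524*(1 - 925))) + ((-545 + 2095)/(812 + 1455))/(-3575333) = -3742561/((-1524*(-924))) + (1550/2267)*(-1/3575333) = -3742561/1408176 + ((1/2267)*1550)*(-1/3575333) = -3742561*1/1408176 + (1550/2267)*(-1/3575333) = -3742561/1408176 - 1550/8105279911 = -30334506671664871/11413660643952336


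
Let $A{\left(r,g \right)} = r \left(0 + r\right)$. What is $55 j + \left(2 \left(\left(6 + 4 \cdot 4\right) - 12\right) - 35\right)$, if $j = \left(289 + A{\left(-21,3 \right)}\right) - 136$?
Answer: $32655$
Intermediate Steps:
$A{\left(r,g \right)} = r^{2}$ ($A{\left(r,g \right)} = r r = r^{2}$)
$j = 594$ ($j = \left(289 + \left(-21\right)^{2}\right) - 136 = \left(289 + 441\right) - 136 = 730 - 136 = 594$)
$55 j + \left(2 \left(\left(6 + 4 \cdot 4\right) - 12\right) - 35\right) = 55 \cdot 594 + \left(2 \left(\left(6 + 4 \cdot 4\right) - 12\right) - 35\right) = 32670 - \left(35 - 2 \left(\left(6 + 16\right) - 12\right)\right) = 32670 - \left(35 - 2 \left(22 - 12\right)\right) = 32670 + \left(2 \cdot 10 - 35\right) = 32670 + \left(20 - 35\right) = 32670 - 15 = 32655$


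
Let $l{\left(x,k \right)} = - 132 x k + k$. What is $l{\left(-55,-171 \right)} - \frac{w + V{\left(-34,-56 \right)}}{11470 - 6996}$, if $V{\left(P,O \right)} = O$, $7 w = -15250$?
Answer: $- \frac{19442692008}{15659} \approx -1.2416 \cdot 10^{6}$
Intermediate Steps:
$w = - \frac{15250}{7}$ ($w = \frac{1}{7} \left(-15250\right) = - \frac{15250}{7} \approx -2178.6$)
$l{\left(x,k \right)} = k - 132 k x$ ($l{\left(x,k \right)} = - 132 k x + k = k - 132 k x$)
$l{\left(-55,-171 \right)} - \frac{w + V{\left(-34,-56 \right)}}{11470 - 6996} = - 171 \left(1 - -7260\right) - \frac{- \frac{15250}{7} - 56}{11470 - 6996} = - 171 \left(1 + 7260\right) - - \frac{15642}{7 \left(11470 - 6996\right)} = \left(-171\right) 7261 - - \frac{15642}{7 \left(11470 - 6996\right)} = -1241631 - - \frac{15642}{7 \cdot 4474} = -1241631 - \left(- \frac{15642}{7}\right) \frac{1}{4474} = -1241631 - - \frac{7821}{15659} = -1241631 + \frac{7821}{15659} = - \frac{19442692008}{15659}$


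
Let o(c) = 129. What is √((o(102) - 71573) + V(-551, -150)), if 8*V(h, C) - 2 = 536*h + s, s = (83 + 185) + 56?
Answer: I*√433281/2 ≈ 329.12*I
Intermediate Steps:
s = 324 (s = 268 + 56 = 324)
V(h, C) = 163/4 + 67*h (V(h, C) = ¼ + (536*h + 324)/8 = ¼ + (324 + 536*h)/8 = ¼ + (81/2 + 67*h) = 163/4 + 67*h)
√((o(102) - 71573) + V(-551, -150)) = √((129 - 71573) + (163/4 + 67*(-551))) = √(-71444 + (163/4 - 36917)) = √(-71444 - 147505/4) = √(-433281/4) = I*√433281/2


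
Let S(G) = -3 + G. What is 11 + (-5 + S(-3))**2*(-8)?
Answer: -957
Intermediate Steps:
11 + (-5 + S(-3))**2*(-8) = 11 + (-5 + (-3 - 3))**2*(-8) = 11 + (-5 - 6)**2*(-8) = 11 + (-11)**2*(-8) = 11 + 121*(-8) = 11 - 968 = -957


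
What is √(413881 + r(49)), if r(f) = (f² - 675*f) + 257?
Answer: 2*√95866 ≈ 619.25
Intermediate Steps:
r(f) = 257 + f² - 675*f
√(413881 + r(49)) = √(413881 + (257 + 49² - 675*49)) = √(413881 + (257 + 2401 - 33075)) = √(413881 - 30417) = √383464 = 2*√95866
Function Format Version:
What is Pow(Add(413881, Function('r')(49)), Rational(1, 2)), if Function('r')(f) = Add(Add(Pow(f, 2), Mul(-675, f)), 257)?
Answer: Mul(2, Pow(95866, Rational(1, 2))) ≈ 619.25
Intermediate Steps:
Function('r')(f) = Add(257, Pow(f, 2), Mul(-675, f))
Pow(Add(413881, Function('r')(49)), Rational(1, 2)) = Pow(Add(413881, Add(257, Pow(49, 2), Mul(-675, 49))), Rational(1, 2)) = Pow(Add(413881, Add(257, 2401, -33075)), Rational(1, 2)) = Pow(Add(413881, -30417), Rational(1, 2)) = Pow(383464, Rational(1, 2)) = Mul(2, Pow(95866, Rational(1, 2)))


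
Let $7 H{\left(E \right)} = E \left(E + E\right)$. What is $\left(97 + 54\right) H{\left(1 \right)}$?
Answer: $\frac{302}{7} \approx 43.143$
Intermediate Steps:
$H{\left(E \right)} = \frac{2 E^{2}}{7}$ ($H{\left(E \right)} = \frac{E \left(E + E\right)}{7} = \frac{E 2 E}{7} = \frac{2 E^{2}}{7}$)
$\left(97 + 54\right) H{\left(1 \right)} = \left(97 + 54\right) \frac{2 \cdot 1^{2}}{7} = 151 \cdot \frac{2}{7} \cdot 1 = 151 \cdot \frac{2}{7} = \frac{302}{7}$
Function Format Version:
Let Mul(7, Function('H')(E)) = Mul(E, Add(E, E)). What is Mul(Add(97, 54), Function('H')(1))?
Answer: Rational(302, 7) ≈ 43.143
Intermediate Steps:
Function('H')(E) = Mul(Rational(2, 7), Pow(E, 2)) (Function('H')(E) = Mul(Rational(1, 7), Mul(E, Add(E, E))) = Mul(Rational(1, 7), Mul(E, Mul(2, E))) = Mul(Rational(1, 7), Mul(2, Pow(E, 2))) = Mul(Rational(2, 7), Pow(E, 2)))
Mul(Add(97, 54), Function('H')(1)) = Mul(Add(97, 54), Mul(Rational(2, 7), Pow(1, 2))) = Mul(151, Mul(Rational(2, 7), 1)) = Mul(151, Rational(2, 7)) = Rational(302, 7)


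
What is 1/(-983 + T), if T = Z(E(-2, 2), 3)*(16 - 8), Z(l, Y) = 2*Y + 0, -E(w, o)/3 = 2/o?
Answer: -1/935 ≈ -0.0010695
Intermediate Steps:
E(w, o) = -6/o
Z(l, Y) = 2*Y
T = 48 (T = (2*3)*(16 - 8) = 6*8 = 48)
1/(-983 + T) = 1/(-983 + 48) = 1/(-935) = -1/935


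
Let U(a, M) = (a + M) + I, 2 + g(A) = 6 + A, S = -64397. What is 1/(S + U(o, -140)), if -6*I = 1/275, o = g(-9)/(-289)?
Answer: -476850/30774460489 ≈ -1.5495e-5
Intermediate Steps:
g(A) = 4 + A (g(A) = -2 + (6 + A) = 4 + A)
o = 5/289 (o = (4 - 9)/(-289) = -5*(-1/289) = 5/289 ≈ 0.017301)
I = -1/1650 (I = -⅙/275 = -⅙*1/275 = -1/1650 ≈ -0.00060606)
U(a, M) = -1/1650 + M + a (U(a, M) = (a + M) - 1/1650 = (M + a) - 1/1650 = -1/1650 + M + a)
1/(S + U(o, -140)) = 1/(-64397 + (-1/1650 - 140 + 5/289)) = 1/(-64397 - 66751039/476850) = 1/(-30774460489/476850) = -476850/30774460489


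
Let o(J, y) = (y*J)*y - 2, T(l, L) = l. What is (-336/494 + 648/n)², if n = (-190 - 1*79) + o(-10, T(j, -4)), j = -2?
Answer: 45072988416/5900851489 ≈ 7.6384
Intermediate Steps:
o(J, y) = -2 + J*y² (o(J, y) = (J*y)*y - 2 = J*y² - 2 = -2 + J*y²)
n = -311 (n = (-190 - 1*79) + (-2 - 10*(-2)²) = (-190 - 79) + (-2 - 10*4) = -269 + (-2 - 40) = -269 - 42 = -311)
(-336/494 + 648/n)² = (-336/494 + 648/(-311))² = (-336*1/494 + 648*(-1/311))² = (-168/247 - 648/311)² = (-212304/76817)² = 45072988416/5900851489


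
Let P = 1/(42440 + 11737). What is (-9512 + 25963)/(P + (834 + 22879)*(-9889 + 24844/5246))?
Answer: -2337790264221/33307657482283802 ≈ -7.0188e-5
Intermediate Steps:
P = 1/54177 ≈ 1.8458e-5
(-9512 + 25963)/(P + (834 + 22879)*(-9889 + 24844/5246)) = (-9512 + 25963)/(1/54177 + (834 + 22879)*(-9889 + 24844/5246)) = 16451/(1/54177 + 23713*(-9889 + 24844*(1/5246))) = 16451/(1/54177 + 23713*(-9889 + 12422/2623)) = 16451/(1/54177 + 23713*(-25926425/2623)) = 16451/(1/54177 - 614793316025/2623) = 16451/(-33307657482283802/142106271) = 16451*(-142106271/33307657482283802) = -2337790264221/33307657482283802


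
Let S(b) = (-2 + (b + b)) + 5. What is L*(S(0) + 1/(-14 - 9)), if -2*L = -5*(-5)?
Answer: -850/23 ≈ -36.957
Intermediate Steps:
L = -25/2 (L = -(-5)*(-5)/2 = -½*25 = -25/2 ≈ -12.500)
S(b) = 3 + 2*b (S(b) = (-2 + 2*b) + 5 = 3 + 2*b)
L*(S(0) + 1/(-14 - 9)) = -25*((3 + 2*0) + 1/(-14 - 9))/2 = -25*((3 + 0) + 1/(-23))/2 = -25*(3 - 1/23)/2 = -25/2*68/23 = -850/23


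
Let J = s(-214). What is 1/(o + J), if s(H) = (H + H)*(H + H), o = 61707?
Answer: 1/244891 ≈ 4.0834e-6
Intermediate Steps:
s(H) = 4*H**2 (s(H) = (2*H)*(2*H) = 4*H**2)
J = 183184 (J = 4*(-214)**2 = 4*45796 = 183184)
1/(o + J) = 1/(61707 + 183184) = 1/244891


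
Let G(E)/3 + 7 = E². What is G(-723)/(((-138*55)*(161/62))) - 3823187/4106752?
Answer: -67326027567619/836401646080 ≈ -80.495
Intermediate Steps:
G(E) = -21 + 3*E²
G(-723)/(((-138*55)*(161/62))) - 3823187/4106752 = (-21 + 3*(-723)²)/(((-138*55)*(161/62))) - 3823187/4106752 = (-21 + 3*522729)/((-1221990/62)) - 3823187*1/4106752 = (-21 + 1568187)/((-7590*161/62)) - 3823187/4106752 = 1568166/(-610995/31) - 3823187/4106752 = 1568166*(-31/610995) - 3823187/4106752 = -16204382/203665 - 3823187/4106752 = -67326027567619/836401646080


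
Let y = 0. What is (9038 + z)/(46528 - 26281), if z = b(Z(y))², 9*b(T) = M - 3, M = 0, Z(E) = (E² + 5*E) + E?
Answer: 81343/182223 ≈ 0.44639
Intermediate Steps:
Z(E) = E² + 6*E
b(T) = -⅓ (b(T) = (0 - 3)/9 = (⅑)*(-3) = -⅓)
z = ⅑ (z = (-⅓)² = ⅑ ≈ 0.11111)
(9038 + z)/(46528 - 26281) = (9038 + ⅑)/(46528 - 26281) = (81343/9)/20247 = (81343/9)*(1/20247) = 81343/182223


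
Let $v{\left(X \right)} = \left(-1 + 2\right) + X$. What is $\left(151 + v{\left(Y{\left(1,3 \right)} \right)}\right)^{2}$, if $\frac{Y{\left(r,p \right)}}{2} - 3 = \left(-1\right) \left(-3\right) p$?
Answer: $30976$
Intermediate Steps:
$Y{\left(r,p \right)} = 6 + 6 p$ ($Y{\left(r,p \right)} = 6 + 2 \left(-1\right) \left(-3\right) p = 6 + 2 \cdot 3 p = 6 + 6 p$)
$v{\left(X \right)} = 1 + X$
$\left(151 + v{\left(Y{\left(1,3 \right)} \right)}\right)^{2} = \left(151 + \left(1 + \left(6 + 6 \cdot 3\right)\right)\right)^{2} = \left(151 + \left(1 + \left(6 + 18\right)\right)\right)^{2} = \left(151 + \left(1 + 24\right)\right)^{2} = \left(151 + 25\right)^{2} = 176^{2} = 30976$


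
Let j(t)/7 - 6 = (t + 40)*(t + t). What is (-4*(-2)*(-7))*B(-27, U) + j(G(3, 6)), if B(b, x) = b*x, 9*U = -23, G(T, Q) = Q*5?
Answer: 25578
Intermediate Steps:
G(T, Q) = 5*Q
j(t) = 42 + 14*t*(40 + t) (j(t) = 42 + 7*((t + 40)*(t + t)) = 42 + 7*((40 + t)*(2*t)) = 42 + 7*(2*t*(40 + t)) = 42 + 14*t*(40 + t))
U = -23/9 (U = (1/9)*(-23) = -23/9 ≈ -2.5556)
(-4*(-2)*(-7))*B(-27, U) + j(G(3, 6)) = (-4*(-2)*(-7))*(-27*(-23/9)) + (42 + 14*(5*6)**2 + 560*(5*6)) = (8*(-7))*69 + (42 + 14*30**2 + 560*30) = -56*69 + (42 + 14*900 + 16800) = -3864 + (42 + 12600 + 16800) = -3864 + 29442 = 25578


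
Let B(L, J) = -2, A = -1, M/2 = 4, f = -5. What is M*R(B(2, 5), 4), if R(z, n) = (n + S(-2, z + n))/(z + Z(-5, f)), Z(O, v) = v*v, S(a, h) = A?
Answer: 24/23 ≈ 1.0435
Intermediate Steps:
M = 8 (M = 2*4 = 8)
S(a, h) = -1
Z(O, v) = v²
R(z, n) = (-1 + n)/(25 + z) (R(z, n) = (n - 1)/(z + (-5)²) = (-1 + n)/(z + 25) = (-1 + n)/(25 + z))
M*R(B(2, 5), 4) = 8*((-1 + 4)/(25 - 2)) = 8*(3/23) = 24/23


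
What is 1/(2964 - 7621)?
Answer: -1/4657 ≈ -0.00021473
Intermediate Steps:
1/(2964 - 7621) = 1/(-4657) = -1/4657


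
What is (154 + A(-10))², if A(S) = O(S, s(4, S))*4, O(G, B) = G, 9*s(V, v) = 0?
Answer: 12996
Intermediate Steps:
s(V, v) = 0 (s(V, v) = (⅑)*0 = 0)
A(S) = 4*S (A(S) = S*4 = 4*S)
(154 + A(-10))² = (154 + 4*(-10))² = (154 - 40)² = 114² = 12996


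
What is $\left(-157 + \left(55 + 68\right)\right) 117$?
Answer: $-3978$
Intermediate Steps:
$\left(-157 + \left(55 + 68\right)\right) 117 = \left(-157 + 123\right) 117 = \left(-34\right) 117 = -3978$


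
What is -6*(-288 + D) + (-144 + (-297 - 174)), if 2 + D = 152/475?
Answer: 28077/25 ≈ 1123.1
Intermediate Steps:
D = -42/25 (D = -2 + 152/475 = -2 + 152*(1/475) = -2 + 8/25 = -42/25 ≈ -1.6800)
-6*(-288 + D) + (-144 + (-297 - 174)) = -6*(-288 - 42/25) + (-144 + (-297 - 174)) = -6*(-7242/25) + (-144 - 471) = 43452/25 - 615 = 28077/25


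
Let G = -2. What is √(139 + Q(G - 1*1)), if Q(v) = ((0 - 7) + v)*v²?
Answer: 7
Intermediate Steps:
Q(v) = v²*(-7 + v) (Q(v) = (-7 + v)*v² = v²*(-7 + v))
√(139 + Q(G - 1*1)) = √(139 + (-2 - 1*1)²*(-7 + (-2 - 1*1))) = √(139 + (-2 - 1)²*(-7 + (-2 - 1))) = √(139 + (-3)²*(-7 - 3)) = √(139 + 9*(-10)) = √(139 - 90) = √49 = 7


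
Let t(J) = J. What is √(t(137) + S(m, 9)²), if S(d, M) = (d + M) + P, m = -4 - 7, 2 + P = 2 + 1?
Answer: √138 ≈ 11.747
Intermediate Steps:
P = 1 (P = -2 + (2 + 1) = -2 + 3 = 1)
m = -11
S(d, M) = 1 + M + d (S(d, M) = (d + M) + 1 = (M + d) + 1 = 1 + M + d)
√(t(137) + S(m, 9)²) = √(137 + (1 + 9 - 11)²) = √(137 + (-1)²) = √(137 + 1) = √138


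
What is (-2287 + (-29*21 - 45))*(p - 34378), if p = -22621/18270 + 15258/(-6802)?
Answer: 6282967134384251/62136270 ≈ 1.0112e+8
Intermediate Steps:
p = -216315851/62136270 (p = -22621*1/18270 + 15258*(-1/6802) = -22621/18270 - 7629/3401 = -216315851/62136270 ≈ -3.4813)
(-2287 + (-29*21 - 45))*(p - 34378) = (-2287 + (-29*21 - 45))*(-216315851/62136270 - 34378) = (-2287 + (-609 - 45))*(-2136337005911/62136270) = (-2287 - 654)*(-2136337005911/62136270) = -2941*(-2136337005911/62136270) = 6282967134384251/62136270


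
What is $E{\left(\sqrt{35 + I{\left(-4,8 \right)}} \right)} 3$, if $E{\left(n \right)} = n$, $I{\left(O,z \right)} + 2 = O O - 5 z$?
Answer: $9$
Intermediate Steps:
$I{\left(O,z \right)} = -2 + O^{2} - 5 z$ ($I{\left(O,z \right)} = -2 + \left(O O - 5 z\right) = -2 + \left(O^{2} - 5 z\right) = -2 + O^{2} - 5 z$)
$E{\left(\sqrt{35 + I{\left(-4,8 \right)}} \right)} 3 = \sqrt{35 - \left(42 - 16\right)} 3 = \sqrt{35 - 26} \cdot 3 = \sqrt{9} \cdot 3 = 3 \cdot 3 = 9$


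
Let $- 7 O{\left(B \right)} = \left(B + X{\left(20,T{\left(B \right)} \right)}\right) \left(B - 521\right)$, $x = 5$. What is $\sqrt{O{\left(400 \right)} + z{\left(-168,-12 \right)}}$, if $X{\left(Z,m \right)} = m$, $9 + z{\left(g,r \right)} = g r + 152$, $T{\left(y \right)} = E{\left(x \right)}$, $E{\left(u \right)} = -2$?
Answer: $\frac{\sqrt{442897}}{7} \approx 95.072$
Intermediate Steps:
$T{\left(y \right)} = -2$
$z{\left(g,r \right)} = 143 + g r$ ($z{\left(g,r \right)} = -9 + \left(g r + 152\right) = -9 + \left(152 + g r\right) = 143 + g r$)
$O{\left(B \right)} = - \frac{\left(-521 + B\right) \left(-2 + B\right)}{7}$ ($O{\left(B \right)} = - \frac{\left(B - 2\right) \left(B - 521\right)}{7} = - \frac{\left(-2 + B\right) \left(-521 + B\right)}{7} = - \frac{\left(-521 + B\right) \left(-2 + B\right)}{7}$)
$\sqrt{O{\left(400 \right)} + z{\left(-168,-12 \right)}} = \sqrt{\left(- \frac{1042}{7} - \frac{400^{2}}{7} + \frac{523}{7} \cdot 400\right) + \left(143 - -2016\right)} = \sqrt{\left(- \frac{1042}{7} - \frac{160000}{7} + \frac{209200}{7}\right) + \left(143 + 2016\right)} = \sqrt{\left(- \frac{1042}{7} - \frac{160000}{7} + \frac{209200}{7}\right) + 2159} = \sqrt{\frac{48158}{7} + 2159} = \sqrt{\frac{63271}{7}} = \frac{\sqrt{442897}}{7}$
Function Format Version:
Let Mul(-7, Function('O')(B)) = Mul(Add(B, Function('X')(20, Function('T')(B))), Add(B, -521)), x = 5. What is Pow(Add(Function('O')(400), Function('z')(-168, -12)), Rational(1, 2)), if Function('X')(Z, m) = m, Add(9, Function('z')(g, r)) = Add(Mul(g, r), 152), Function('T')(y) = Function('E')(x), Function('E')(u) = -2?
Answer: Mul(Rational(1, 7), Pow(442897, Rational(1, 2))) ≈ 95.072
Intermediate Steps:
Function('T')(y) = -2
Function('z')(g, r) = Add(143, Mul(g, r)) (Function('z')(g, r) = Add(-9, Add(Mul(g, r), 152)) = Add(-9, Add(152, Mul(g, r))) = Add(143, Mul(g, r)))
Function('O')(B) = Mul(Rational(-1, 7), Add(-521, B), Add(-2, B)) (Function('O')(B) = Mul(Rational(-1, 7), Mul(Add(B, -2), Add(B, -521))) = Mul(Rational(-1, 7), Mul(Add(-2, B), Add(-521, B))) = Mul(Rational(-1, 7), Mul(Add(-521, B), Add(-2, B))) = Mul(Rational(-1, 7), Add(-521, B), Add(-2, B)))
Pow(Add(Function('O')(400), Function('z')(-168, -12)), Rational(1, 2)) = Pow(Add(Add(Rational(-1042, 7), Mul(Rational(-1, 7), Pow(400, 2)), Mul(Rational(523, 7), 400)), Add(143, Mul(-168, -12))), Rational(1, 2)) = Pow(Add(Add(Rational(-1042, 7), Mul(Rational(-1, 7), 160000), Rational(209200, 7)), Add(143, 2016)), Rational(1, 2)) = Pow(Add(Add(Rational(-1042, 7), Rational(-160000, 7), Rational(209200, 7)), 2159), Rational(1, 2)) = Pow(Add(Rational(48158, 7), 2159), Rational(1, 2)) = Pow(Rational(63271, 7), Rational(1, 2)) = Mul(Rational(1, 7), Pow(442897, Rational(1, 2)))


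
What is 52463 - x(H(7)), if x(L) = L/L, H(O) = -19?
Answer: 52462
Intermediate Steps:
x(L) = 1
52463 - x(H(7)) = 52463 - 1*1 = 52463 - 1 = 52462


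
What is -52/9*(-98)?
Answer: 5096/9 ≈ 566.22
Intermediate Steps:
-52/9*(-98) = 5096/9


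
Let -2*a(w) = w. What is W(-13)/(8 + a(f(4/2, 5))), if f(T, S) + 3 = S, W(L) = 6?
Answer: 6/7 ≈ 0.85714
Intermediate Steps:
f(T, S) = -3 + S
a(w) = -w/2
W(-13)/(8 + a(f(4/2, 5))) = 6/(8 - (-3 + 5)/2) = 6/(8 - 1/2*2) = 6/(8 - 1) = 6/7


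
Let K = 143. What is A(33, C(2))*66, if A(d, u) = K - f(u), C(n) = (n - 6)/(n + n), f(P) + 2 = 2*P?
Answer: 9702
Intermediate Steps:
f(P) = -2 + 2*P
C(n) = (-6 + n)/(2*n) (C(n) = (-6 + n)/((2*n)) = (-6 + n)*(1/(2*n)) = (-6 + n)/(2*n))
A(d, u) = 145 - 2*u (A(d, u) = 143 - (-2 + 2*u) = 143 + (2 - 2*u) = 145 - 2*u)
A(33, C(2))*66 = (145 - (-6 + 2)/2)*66 = (145 - (-4)/2)*66 = (145 - 2*(-1))*66 = (145 + 2)*66 = 147*66 = 9702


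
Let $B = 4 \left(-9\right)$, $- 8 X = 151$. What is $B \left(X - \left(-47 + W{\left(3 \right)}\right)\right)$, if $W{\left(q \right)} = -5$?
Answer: $- \frac{2385}{2} \approx -1192.5$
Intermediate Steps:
$X = - \frac{151}{8}$ ($X = \left(- \frac{1}{8}\right) 151 = - \frac{151}{8} \approx -18.875$)
$B = -36$
$B \left(X - \left(-47 + W{\left(3 \right)}\right)\right) = - 36 \left(- \frac{151}{8} + \left(47 - -5\right)\right) = - 36 \left(- \frac{151}{8} + \left(47 + 5\right)\right) = - 36 \left(- \frac{151}{8} + 52\right) = \left(-36\right) \frac{265}{8} = - \frac{2385}{2}$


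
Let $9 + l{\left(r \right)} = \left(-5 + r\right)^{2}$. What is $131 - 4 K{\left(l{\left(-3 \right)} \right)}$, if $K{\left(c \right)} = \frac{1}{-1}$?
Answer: $135$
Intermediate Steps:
$l{\left(r \right)} = -9 + \left(-5 + r\right)^{2}$
$K{\left(c \right)} = -1$
$131 - 4 K{\left(l{\left(-3 \right)} \right)} = 131 - -4 = 131 + 4 = 135$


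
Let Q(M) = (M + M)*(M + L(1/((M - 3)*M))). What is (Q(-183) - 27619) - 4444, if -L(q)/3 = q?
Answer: 1082366/31 ≈ 34915.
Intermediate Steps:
L(q) = -3*q
Q(M) = 2*M*(M - 3/(M*(-3 + M))) (Q(M) = (M + M)*(M - 3/((M - 3)*M)) = (2*M)*(M - 3/((-3 + M)*M)) = (2*M)*(M - 3/(M*(-3 + M))) = 2*M*(M - 3/(M*(-3 + M))))
(Q(-183) - 27619) - 4444 = (2*(-3 + (-183)²*(-3 - 183))/(-3 - 183) - 27619) - 4444 = (2*(-3 + 33489*(-186))/(-186) - 27619) - 4444 = (2*(-1/186)*(-3 - 6228954) - 27619) - 4444 = (2*(-1/186)*(-6228957) - 27619) - 4444 = (2076319/31 - 27619) - 4444 = 1220130/31 - 4444 = 1082366/31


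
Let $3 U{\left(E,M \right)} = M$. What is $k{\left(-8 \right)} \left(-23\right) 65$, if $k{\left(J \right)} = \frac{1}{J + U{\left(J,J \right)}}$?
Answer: $\frac{4485}{32} \approx 140.16$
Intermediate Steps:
$U{\left(E,M \right)} = \frac{M}{3}$
$k{\left(J \right)} = \frac{3}{4 J}$ ($k{\left(J \right)} = \frac{1}{J + \frac{J}{3}} = \frac{1}{\frac{4}{3} J} = \frac{3}{4 J}$)
$k{\left(-8 \right)} \left(-23\right) 65 = \frac{3}{4 \left(-8\right)} \left(-23\right) 65 = \frac{3}{4} \left(- \frac{1}{8}\right) \left(-23\right) 65 = \left(- \frac{3}{32}\right) \left(-23\right) 65 = \frac{69}{32} \cdot 65 = \frac{4485}{32}$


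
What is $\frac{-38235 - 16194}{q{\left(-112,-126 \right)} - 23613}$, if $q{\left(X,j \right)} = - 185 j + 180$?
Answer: $\frac{18143}{41} \approx 442.51$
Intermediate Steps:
$q{\left(X,j \right)} = 180 - 185 j$
$\frac{-38235 - 16194}{q{\left(-112,-126 \right)} - 23613} = \frac{-38235 - 16194}{\left(180 - -23310\right) - 23613} = - \frac{54429}{\left(180 + 23310\right) - 23613} = - \frac{54429}{23490 - 23613} = - \frac{54429}{-123} = \left(-54429\right) \left(- \frac{1}{123}\right) = \frac{18143}{41}$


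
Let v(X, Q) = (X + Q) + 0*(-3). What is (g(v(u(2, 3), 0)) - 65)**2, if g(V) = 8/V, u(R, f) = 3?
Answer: 34969/9 ≈ 3885.4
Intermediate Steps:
v(X, Q) = Q + X (v(X, Q) = (Q + X) + 0 = Q + X)
(g(v(u(2, 3), 0)) - 65)**2 = (8/(0 + 3) - 65)**2 = (8/3 - 65)**2 = (-187/3)**2 = 34969/9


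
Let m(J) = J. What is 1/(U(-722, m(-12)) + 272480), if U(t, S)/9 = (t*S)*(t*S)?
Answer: 1/675856544 ≈ 1.4796e-9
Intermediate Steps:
U(t, S) = 9*S²*t² (U(t, S) = 9*((t*S)*(t*S)) = 9*((S*t)*(S*t)) = 9*(S²*t²) = 9*S²*t²)
1/(U(-722, m(-12)) + 272480) = 1/(9*(-12)²*(-722)² + 272480) = 1/(9*144*521284 + 272480) = 1/(675584064 + 272480) = 1/675856544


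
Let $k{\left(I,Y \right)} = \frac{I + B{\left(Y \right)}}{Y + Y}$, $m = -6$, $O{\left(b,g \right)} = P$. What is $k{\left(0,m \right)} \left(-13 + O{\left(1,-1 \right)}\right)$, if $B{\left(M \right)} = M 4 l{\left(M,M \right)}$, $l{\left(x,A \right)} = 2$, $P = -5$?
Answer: $-72$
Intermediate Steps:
$O{\left(b,g \right)} = -5$
$B{\left(M \right)} = 8 M$ ($B{\left(M \right)} = M 4 \cdot 2 = 4 M 2 = 8 M$)
$k{\left(I,Y \right)} = \frac{I + 8 Y}{2 Y}$ ($k{\left(I,Y \right)} = \frac{I + 8 Y}{Y + Y} = \frac{I + 8 Y}{2 Y}$)
$k{\left(0,m \right)} \left(-13 + O{\left(1,-1 \right)}\right) = \left(4 + \frac{1}{2} \cdot 0 \frac{1}{-6}\right) \left(-13 - 5\right) = \left(4 + \frac{1}{2} \cdot 0 \left(- \frac{1}{6}\right)\right) \left(-18\right) = \left(4 + 0\right) \left(-18\right) = 4 \left(-18\right) = -72$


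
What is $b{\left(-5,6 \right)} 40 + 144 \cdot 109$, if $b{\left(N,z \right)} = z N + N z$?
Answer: $13296$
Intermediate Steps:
$b{\left(N,z \right)} = 2 N z$ ($b{\left(N,z \right)} = N z + N z = 2 N z$)
$b{\left(-5,6 \right)} 40 + 144 \cdot 109 = 2 \left(-5\right) 6 \cdot 40 + 144 \cdot 109 = \left(-60\right) 40 + 15696 = -2400 + 15696 = 13296$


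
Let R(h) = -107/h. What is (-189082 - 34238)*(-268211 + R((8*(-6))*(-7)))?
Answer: 838557322915/14 ≈ 5.9897e+10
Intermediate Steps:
(-189082 - 34238)*(-268211 + R((8*(-6))*(-7))) = (-189082 - 34238)*(-268211 - 107/((8*(-6))*(-7))) = -223320*(-268211 - 107/((-48*(-7)))) = -223320*(-268211 - 107/336) = -223320*(-90119003/336) = 838557322915/14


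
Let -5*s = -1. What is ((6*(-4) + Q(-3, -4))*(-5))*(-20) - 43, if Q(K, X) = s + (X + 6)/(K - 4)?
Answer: -17161/7 ≈ -2451.6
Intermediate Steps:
s = ⅕ (s = -⅕*(-1) = ⅕ ≈ 0.20000)
Q(K, X) = ⅕ + (6 + X)/(-4 + K) (Q(K, X) = ⅕ + (X + 6)/(K - 4) = ⅕ + (6 + X)/(-4 + K))
((6*(-4) + Q(-3, -4))*(-5))*(-20) - 43 = ((6*(-4) + (26 - 3 + 5*(-4))/(5*(-4 - 3)))*(-5))*(-20) - 43 = ((-24 + (⅕)*(26 - 3 - 20)/(-7))*(-5))*(-20) - 43 = ((-24 + (⅕)*(-⅐)*3)*(-5))*(-20) - 43 = ((-24 - 3/35)*(-5))*(-20) - 43 = -843/35*(-5)*(-20) - 43 = (843/7)*(-20) - 43 = -16860/7 - 43 = -17161/7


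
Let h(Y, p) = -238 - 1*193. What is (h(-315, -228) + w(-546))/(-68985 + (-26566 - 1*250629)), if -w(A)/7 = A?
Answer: -3391/346180 ≈ -0.0097955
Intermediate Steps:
w(A) = -7*A
h(Y, p) = -431 (h(Y, p) = -238 - 193 = -431)
(h(-315, -228) + w(-546))/(-68985 + (-26566 - 1*250629)) = (-431 - 7*(-546))/(-68985 + (-26566 - 1*250629)) = (-431 + 3822)/(-68985 + (-26566 - 250629)) = 3391/(-68985 - 277195) = 3391/(-346180) = 3391*(-1/346180) = -3391/346180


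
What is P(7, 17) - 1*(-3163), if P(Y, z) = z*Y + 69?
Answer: 3351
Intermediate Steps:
P(Y, z) = 69 + Y*z (P(Y, z) = Y*z + 69 = 69 + Y*z)
P(7, 17) - 1*(-3163) = (69 + 7*17) - 1*(-3163) = (69 + 119) + 3163 = 188 + 3163 = 3351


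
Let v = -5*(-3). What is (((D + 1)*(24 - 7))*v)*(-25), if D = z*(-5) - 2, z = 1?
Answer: 38250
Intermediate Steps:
D = -7 (D = 1*(-5) - 2 = -5 - 2 = -7)
v = 15
(((D + 1)*(24 - 7))*v)*(-25) = (((-7 + 1)*(24 - 7))*15)*(-25) = (-6*17*15)*(-25) = -102*15*(-25) = -1530*(-25) = 38250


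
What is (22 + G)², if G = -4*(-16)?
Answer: 7396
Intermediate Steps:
G = 64
(22 + G)² = (22 + 64)² = 86² = 7396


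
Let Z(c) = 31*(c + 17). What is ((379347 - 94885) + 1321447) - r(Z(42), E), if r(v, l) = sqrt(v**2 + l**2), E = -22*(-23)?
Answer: 1605909 - sqrt(3601277) ≈ 1.6040e+6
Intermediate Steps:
E = 506
Z(c) = 527 + 31*c (Z(c) = 31*(17 + c) = 527 + 31*c)
r(v, l) = sqrt(l**2 + v**2)
((379347 - 94885) + 1321447) - r(Z(42), E) = ((379347 - 94885) + 1321447) - sqrt(506**2 + (527 + 31*42)**2) = (284462 + 1321447) - sqrt(256036 + (527 + 1302)**2) = 1605909 - sqrt(256036 + 1829**2) = 1605909 - sqrt(256036 + 3345241) = 1605909 - sqrt(3601277)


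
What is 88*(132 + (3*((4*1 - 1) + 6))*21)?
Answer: 61512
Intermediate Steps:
88*(132 + (3*((4*1 - 1) + 6))*21) = 88*(132 + (3*((4 - 1) + 6))*21) = 88*(132 + (3*(3 + 6))*21) = 88*(132 + (3*9)*21) = 88*(132 + 27*21) = 88*(132 + 567) = 88*699 = 61512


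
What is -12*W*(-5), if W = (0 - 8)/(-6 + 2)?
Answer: 120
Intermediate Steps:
W = 2 (W = -8/(-4) = -8*(-¼) = 2)
-12*W*(-5) = -12*2*(-5) = -24*(-5) = 120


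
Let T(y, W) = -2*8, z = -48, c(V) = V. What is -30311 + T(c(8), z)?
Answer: -30327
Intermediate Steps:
T(y, W) = -16
-30311 + T(c(8), z) = -30311 - 16 = -30327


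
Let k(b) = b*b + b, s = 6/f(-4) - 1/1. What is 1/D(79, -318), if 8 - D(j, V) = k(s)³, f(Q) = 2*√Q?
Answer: 17216/1614925 + 79488*I/1614925 ≈ 0.010661 + 0.049221*I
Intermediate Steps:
s = -1 - 3*I/2 (s = 6/((2*√(-4))) - 1/1 = 6/((2*(2*I))) - 1*1 = 6/((4*I)) - 1 = 6*(-I/4) - 1 = -3*I/2 - 1 = -1 - 3*I/2 ≈ -1.0 - 1.5*I)
k(b) = b + b² (k(b) = b² + b = b + b²)
D(j, V) = 8 - 27*I*(-1 - 3*I/2)³/8 (D(j, V) = 8 - ((-1 - 3*I/2)*(1 + (-1 - 3*I/2)))³ = 8 - ((-1 - 3*I/2)*(-3*I/2))³ = 8 - (-3*I*(-1 - 3*I/2)/2)³ = 8 - 27*I*(-1 - 3*I/2)³/8)
1/D(79, -318) = 1/(269/64 - 621*I/32) = 4096*(269/64 + 621*I/32)/1614925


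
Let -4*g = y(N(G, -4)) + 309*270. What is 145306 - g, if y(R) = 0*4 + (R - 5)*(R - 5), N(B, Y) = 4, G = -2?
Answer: 664655/4 ≈ 1.6616e+5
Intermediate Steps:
y(R) = (-5 + R)**2 (y(R) = 0 + (-5 + R)*(-5 + R) = 0 + (-5 + R)**2 = (-5 + R)**2)
g = -83431/4 (g = -((-5 + 4)**2 + 309*270)/4 = -((-1)**2 + 83430)/4 = -(1 + 83430)/4 = -1/4*83431 = -83431/4 ≈ -20858.)
145306 - g = 145306 - 1*(-83431/4) = 145306 + 83431/4 = 664655/4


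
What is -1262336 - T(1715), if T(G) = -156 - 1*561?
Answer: -1261619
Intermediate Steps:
T(G) = -717 (T(G) = -156 - 561 = -717)
-1262336 - T(1715) = -1262336 - 1*(-717) = -1262336 + 717 = -1261619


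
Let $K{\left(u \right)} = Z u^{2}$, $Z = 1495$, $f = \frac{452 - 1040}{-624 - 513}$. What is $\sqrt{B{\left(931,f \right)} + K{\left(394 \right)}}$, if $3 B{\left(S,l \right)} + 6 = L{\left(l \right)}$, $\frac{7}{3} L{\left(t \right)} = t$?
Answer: $\frac{5 \sqrt{1333435594638}}{379} \approx 15234.0$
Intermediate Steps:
$L{\left(t \right)} = \frac{3 t}{7}$
$f = \frac{196}{379}$ ($f = - \frac{588}{-1137} = \left(-588\right) \left(- \frac{1}{1137}\right) = \frac{196}{379} \approx 0.51715$)
$B{\left(S,l \right)} = -2 + \frac{l}{7}$ ($B{\left(S,l \right)} = -2 + \frac{\frac{3}{7} l}{3} = -2 + \frac{l}{7}$)
$K{\left(u \right)} = 1495 u^{2}$
$\sqrt{B{\left(931,f \right)} + K{\left(394 \right)}} = \sqrt{\left(-2 + \frac{1}{7} \cdot \frac{196}{379}\right) + 1495 \cdot 394^{2}} = \sqrt{\left(-2 + \frac{28}{379}\right) + 1495 \cdot 155236} = \sqrt{- \frac{730}{379} + 232077820} = \sqrt{\frac{87957493050}{379}} = \frac{5 \sqrt{1333435594638}}{379}$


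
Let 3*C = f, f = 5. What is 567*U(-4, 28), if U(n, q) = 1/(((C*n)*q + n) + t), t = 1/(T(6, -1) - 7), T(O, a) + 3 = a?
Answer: -18711/6295 ≈ -2.9724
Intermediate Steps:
C = 5/3 (C = (⅓)*5 = 5/3 ≈ 1.6667)
T(O, a) = -3 + a
t = -1/11 (t = 1/((-3 - 1) - 7) = 1/(-4 - 7) = 1/(-11) = -1/11 ≈ -0.090909)
U(n, q) = 1/(-1/11 + n + 5*n*q/3) (U(n, q) = 1/(((5*n/3)*q + n) - 1/11) = 1/((5*n*q/3 + n) - 1/11) = 1/((n + 5*n*q/3) - 1/11) = 1/(-1/11 + n + 5*n*q/3))
567*U(-4, 28) = 567*(33/(-3 + 33*(-4) + 55*(-4)*28)) = 567*(33/(-3 - 132 - 6160)) = 567*(33/(-6295)) = 567*(33*(-1/6295)) = 567*(-33/6295) = -18711/6295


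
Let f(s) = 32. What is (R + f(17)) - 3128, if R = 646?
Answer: -2450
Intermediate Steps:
(R + f(17)) - 3128 = (646 + 32) - 3128 = 678 - 3128 = -2450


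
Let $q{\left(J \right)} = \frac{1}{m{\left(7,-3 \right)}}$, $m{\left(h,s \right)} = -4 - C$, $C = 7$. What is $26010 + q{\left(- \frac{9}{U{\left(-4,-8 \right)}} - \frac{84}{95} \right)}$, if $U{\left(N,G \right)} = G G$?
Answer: $\frac{286109}{11} \approx 26010.0$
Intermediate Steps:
$m{\left(h,s \right)} = -11$ ($m{\left(h,s \right)} = -4 - 7 = -11$)
$U{\left(N,G \right)} = G^{2}$
$q{\left(J \right)} = - \frac{1}{11}$ ($q{\left(J \right)} = \frac{1}{-11} = - \frac{1}{11}$)
$26010 + q{\left(- \frac{9}{U{\left(-4,-8 \right)}} - \frac{84}{95} \right)} = 26010 - \frac{1}{11} = \frac{286109}{11}$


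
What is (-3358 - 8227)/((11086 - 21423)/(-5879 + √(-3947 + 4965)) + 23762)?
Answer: -9514923349754165/19517508773876633 + 119754145*√1018/19517508773876633 ≈ -0.48751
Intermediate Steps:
(-3358 - 8227)/((11086 - 21423)/(-5879 + √(-3947 + 4965)) + 23762) = -11585/(-10337/(-5879 + √1018) + 23762) = -11585/(23762 - 10337/(-5879 + √1018))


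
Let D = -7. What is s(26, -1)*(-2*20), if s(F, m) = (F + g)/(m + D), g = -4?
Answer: 110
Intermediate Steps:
s(F, m) = (-4 + F)/(-7 + m) (s(F, m) = (F - 4)/(m - 7) = (-4 + F)/(-7 + m))
s(26, -1)*(-2*20) = ((-4 + 26)/(-7 - 1))*(-2*20) = (22/(-8))*(-40) = -1/8*22*(-40) = -11/4*(-40) = 110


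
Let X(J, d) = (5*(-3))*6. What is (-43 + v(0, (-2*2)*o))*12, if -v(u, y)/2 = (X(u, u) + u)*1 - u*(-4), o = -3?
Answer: 1644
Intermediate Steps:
X(J, d) = -90 (X(J, d) = -15*6 = -90)
v(u, y) = 180 - 10*u (v(u, y) = -2*((-90 + u)*1 - u*(-4)) = -2*((-90 + u) - (-4)*u) = -2*((-90 + u) + 4*u) = -2*(-90 + 5*u) = 180 - 10*u)
(-43 + v(0, (-2*2)*o))*12 = (-43 + (180 - 10*0))*12 = (-43 + (180 + 0))*12 = (-43 + 180)*12 = 137*12 = 1644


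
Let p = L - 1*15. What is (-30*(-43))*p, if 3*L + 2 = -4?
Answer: -21930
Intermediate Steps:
L = -2 (L = -⅔ + (⅓)*(-4) = -⅔ - 4/3 = -2)
p = -17 (p = -2 - 1*15 = -2 - 15 = -17)
(-30*(-43))*p = -30*(-43)*(-17) = 1290*(-17) = -21930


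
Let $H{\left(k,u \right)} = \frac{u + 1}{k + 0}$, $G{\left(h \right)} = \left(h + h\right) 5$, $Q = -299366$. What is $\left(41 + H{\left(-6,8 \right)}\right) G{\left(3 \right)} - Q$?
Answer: $300551$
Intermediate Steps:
$G{\left(h \right)} = 10 h$ ($G{\left(h \right)} = 2 h 5 = 10 h$)
$H{\left(k,u \right)} = \frac{1 + u}{k}$
$\left(41 + H{\left(-6,8 \right)}\right) G{\left(3 \right)} - Q = \left(41 + \frac{1 + 8}{-6}\right) 10 \cdot 3 - -299366 = \left(41 - \frac{3}{2}\right) 30 + 299366 = \frac{79}{2} \cdot 30 + 299366 = 1185 + 299366 = 300551$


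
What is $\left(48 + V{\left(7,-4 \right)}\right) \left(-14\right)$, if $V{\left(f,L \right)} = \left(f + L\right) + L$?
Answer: $-658$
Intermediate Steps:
$V{\left(f,L \right)} = f + 2 L$ ($V{\left(f,L \right)} = \left(L + f\right) + L = f + 2 L$)
$\left(48 + V{\left(7,-4 \right)}\right) \left(-14\right) = \left(48 + \left(7 + 2 \left(-4\right)\right)\right) \left(-14\right) = \left(48 + \left(7 - 8\right)\right) \left(-14\right) = \left(48 - 1\right) \left(-14\right) = 47 \left(-14\right) = -658$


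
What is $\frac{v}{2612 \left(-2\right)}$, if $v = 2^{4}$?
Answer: $- \frac{2}{653} \approx -0.0030628$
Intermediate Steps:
$v = 16$
$\frac{v}{2612 \left(-2\right)} = \frac{16}{2612 \left(-2\right)} = \frac{16}{-5224} = 16 \left(- \frac{1}{5224}\right) = - \frac{2}{653}$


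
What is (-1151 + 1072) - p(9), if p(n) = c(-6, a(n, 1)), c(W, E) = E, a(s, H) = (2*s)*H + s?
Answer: -106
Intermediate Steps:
a(s, H) = s + 2*H*s (a(s, H) = 2*H*s + s = s + 2*H*s)
p(n) = 3*n (p(n) = n*(1 + 2*1) = n*(1 + 2) = n*3 = 3*n)
(-1151 + 1072) - p(9) = (-1151 + 1072) - 3*9 = -79 - 1*27 = -79 - 27 = -106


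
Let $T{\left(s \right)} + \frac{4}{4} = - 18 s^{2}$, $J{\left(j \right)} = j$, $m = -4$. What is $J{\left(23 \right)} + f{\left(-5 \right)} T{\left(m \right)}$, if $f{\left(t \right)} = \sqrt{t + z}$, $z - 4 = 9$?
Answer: $23 - 578 \sqrt{2} \approx -794.42$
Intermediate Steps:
$z = 13$ ($z = 4 + 9 = 13$)
$f{\left(t \right)} = \sqrt{13 + t}$ ($f{\left(t \right)} = \sqrt{t + 13} = \sqrt{13 + t}$)
$T{\left(s \right)} = -1 - 18 s^{2}$
$J{\left(23 \right)} + f{\left(-5 \right)} T{\left(m \right)} = 23 + \sqrt{13 - 5} \left(-1 - 18 \left(-4\right)^{2}\right) = 23 + \sqrt{8} \left(-1 - 288\right) = 23 + 2 \sqrt{2} \left(-1 - 288\right) = 23 + 2 \sqrt{2} \left(-289\right) = 23 - 578 \sqrt{2}$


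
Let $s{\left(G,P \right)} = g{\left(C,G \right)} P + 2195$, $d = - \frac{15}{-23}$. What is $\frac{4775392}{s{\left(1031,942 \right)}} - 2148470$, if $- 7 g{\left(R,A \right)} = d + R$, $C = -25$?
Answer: $- \frac{270264373134}{125845} \approx -2.1476 \cdot 10^{6}$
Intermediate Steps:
$d = \frac{15}{23}$ ($d = \left(-15\right) \left(- \frac{1}{23}\right) = \frac{15}{23} \approx 0.65217$)
$g{\left(R,A \right)} = - \frac{15}{161} - \frac{R}{7}$ ($g{\left(R,A \right)} = - \frac{\frac{15}{23} + R}{7} = - \frac{15}{161} - \frac{R}{7}$)
$s{\left(G,P \right)} = 2195 + \frac{80 P}{23}$ ($s{\left(G,P \right)} = \left(- \frac{15}{161} - - \frac{25}{7}\right) P + 2195 = \left(- \frac{15}{161} + \frac{25}{7}\right) P + 2195 = \frac{80 P}{23} + 2195 = 2195 + \frac{80 P}{23}$)
$\frac{4775392}{s{\left(1031,942 \right)}} - 2148470 = \frac{4775392}{2195 + \frac{80}{23} \cdot 942} - 2148470 = \frac{4775392}{2195 + \frac{75360}{23}} - 2148470 = \frac{4775392}{\frac{125845}{23}} - 2148470 = 4775392 \cdot \frac{23}{125845} - 2148470 = \frac{109834016}{125845} - 2148470 = - \frac{270264373134}{125845}$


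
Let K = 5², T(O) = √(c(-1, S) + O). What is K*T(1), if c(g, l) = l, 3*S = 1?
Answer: 50*√3/3 ≈ 28.868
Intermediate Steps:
S = ⅓ (S = (⅓)*1 = ⅓ ≈ 0.33333)
T(O) = √(⅓ + O)
K = 25
K*T(1) = 25*(√(3 + 9*1)/3) = 25*(√(3 + 9)/3) = 25*(√12/3) = 25*((2*√3)/3) = 25*(2*√3/3) = 50*√3/3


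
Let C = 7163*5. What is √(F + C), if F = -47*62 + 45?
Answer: 17*√114 ≈ 181.51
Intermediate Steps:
C = 35815
F = -2869 (F = -2914 + 45 = -2869)
√(F + C) = √(-2869 + 35815) = √32946 = 17*√114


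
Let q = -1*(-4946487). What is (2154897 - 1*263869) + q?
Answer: 6837515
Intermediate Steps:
q = 4946487
(2154897 - 1*263869) + q = (2154897 - 1*263869) + 4946487 = (2154897 - 263869) + 4946487 = 1891028 + 4946487 = 6837515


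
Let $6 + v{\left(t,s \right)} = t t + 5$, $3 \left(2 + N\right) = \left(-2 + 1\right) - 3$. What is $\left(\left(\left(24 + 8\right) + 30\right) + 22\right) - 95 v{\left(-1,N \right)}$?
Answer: $84$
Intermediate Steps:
$N = - \frac{10}{3}$ ($N = -2 + \frac{\left(-2 + 1\right) - 3}{3} = -2 + \frac{-1 - 3}{3} = -2 + \frac{1}{3} \left(-4\right) = -2 - \frac{4}{3} = - \frac{10}{3} \approx -3.3333$)
$v{\left(t,s \right)} = -1 + t^{2}$ ($v{\left(t,s \right)} = -6 + \left(t t + 5\right) = -6 + \left(t^{2} + 5\right) = -6 + \left(5 + t^{2}\right) = -1 + t^{2}$)
$\left(\left(\left(24 + 8\right) + 30\right) + 22\right) - 95 v{\left(-1,N \right)} = \left(\left(\left(24 + 8\right) + 30\right) + 22\right) - 95 \left(-1 + \left(-1\right)^{2}\right) = \left(\left(32 + 30\right) + 22\right) - 95 \left(-1 + 1\right) = \left(62 + 22\right) - 0 = 84 + 0 = 84$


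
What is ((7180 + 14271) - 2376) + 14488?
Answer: 33563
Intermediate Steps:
((7180 + 14271) - 2376) + 14488 = (21451 - 2376) + 14488 = 19075 + 14488 = 33563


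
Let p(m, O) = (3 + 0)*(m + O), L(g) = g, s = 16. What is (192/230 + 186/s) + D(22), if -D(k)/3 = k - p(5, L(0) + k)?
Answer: 174303/920 ≈ 189.46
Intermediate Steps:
p(m, O) = 3*O + 3*m (p(m, O) = 3*(O + m) = 3*O + 3*m)
D(k) = 45 + 6*k (D(k) = -3*(k - (3*(0 + k) + 3*5)) = -3*(k - (3*k + 15)) = -3*(k - (15 + 3*k)) = -3*(k + (-15 - 3*k)) = -3*(-15 - 2*k) = 45 + 6*k)
(192/230 + 186/s) + D(22) = (192/230 + 186/16) + (45 + 6*22) = (192*(1/230) + 186*(1/16)) + (45 + 132) = (96/115 + 93/8) + 177 = 11463/920 + 177 = 174303/920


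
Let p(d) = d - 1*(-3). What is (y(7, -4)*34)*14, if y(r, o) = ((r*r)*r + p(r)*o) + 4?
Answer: 146132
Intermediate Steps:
p(d) = 3 + d (p(d) = d + 3 = 3 + d)
y(r, o) = 4 + r**3 + o*(3 + r) (y(r, o) = ((r*r)*r + (3 + r)*o) + 4 = (r**2*r + o*(3 + r)) + 4 = (r**3 + o*(3 + r)) + 4 = 4 + r**3 + o*(3 + r))
(y(7, -4)*34)*14 = ((4 + 7**3 - 4*(3 + 7))*34)*14 = ((4 + 343 - 4*10)*34)*14 = ((4 + 343 - 40)*34)*14 = (307*34)*14 = 10438*14 = 146132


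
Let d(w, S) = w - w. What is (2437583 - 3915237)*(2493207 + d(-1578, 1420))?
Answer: -3684097296378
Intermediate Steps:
d(w, S) = 0
(2437583 - 3915237)*(2493207 + d(-1578, 1420)) = (2437583 - 3915237)*(2493207 + 0) = -1477654*2493207 = -3684097296378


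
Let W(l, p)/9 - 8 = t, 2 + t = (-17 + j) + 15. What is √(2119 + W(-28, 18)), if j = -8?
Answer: √2083 ≈ 45.640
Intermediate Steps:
t = -12 (t = -2 + ((-17 - 8) + 15) = -2 + (-25 + 15) = -2 - 10 = -12)
W(l, p) = -36 (W(l, p) = 72 + 9*(-12) = 72 - 108 = -36)
√(2119 + W(-28, 18)) = √(2119 - 36) = √2083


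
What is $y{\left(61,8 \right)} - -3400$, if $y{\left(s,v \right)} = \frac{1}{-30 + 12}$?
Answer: $\frac{61199}{18} \approx 3399.9$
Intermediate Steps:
$y{\left(s,v \right)} = - \frac{1}{18}$ ($y{\left(s,v \right)} = \frac{1}{-18} = - \frac{1}{18}$)
$y{\left(61,8 \right)} - -3400 = - \frac{1}{18} - -3400 = - \frac{1}{18} + 3400 = \frac{61199}{18}$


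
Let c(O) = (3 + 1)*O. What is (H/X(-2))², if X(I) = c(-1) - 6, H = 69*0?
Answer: 0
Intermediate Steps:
H = 0
c(O) = 4*O
X(I) = -10 (X(I) = 4*(-1) - 6 = -4 - 6 = -10)
(H/X(-2))² = (0/(-10))² = (0*(-⅒))² = 0² = 0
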